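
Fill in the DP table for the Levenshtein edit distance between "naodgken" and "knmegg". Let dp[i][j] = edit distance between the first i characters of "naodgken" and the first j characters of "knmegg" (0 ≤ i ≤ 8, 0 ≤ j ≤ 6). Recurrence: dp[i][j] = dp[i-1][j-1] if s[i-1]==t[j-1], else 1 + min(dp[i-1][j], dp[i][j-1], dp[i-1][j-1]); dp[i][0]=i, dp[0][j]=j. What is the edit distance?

7

   ''  k  n  m  e  g  g
''  0  1  2  3  4  5  6
 n  1  1  1  2  3  4  5
 a  2  2  2  2  3  4  5
 o  3  3  3  3  3  4  5
 d  4  4  4  4  4  4  5
 g  5  5  5  5  5  4  4
 k  6  5  6  6  6  5  5
 e  7  6  6  7  6  6  6
 n  8  7  6  7  7  7  7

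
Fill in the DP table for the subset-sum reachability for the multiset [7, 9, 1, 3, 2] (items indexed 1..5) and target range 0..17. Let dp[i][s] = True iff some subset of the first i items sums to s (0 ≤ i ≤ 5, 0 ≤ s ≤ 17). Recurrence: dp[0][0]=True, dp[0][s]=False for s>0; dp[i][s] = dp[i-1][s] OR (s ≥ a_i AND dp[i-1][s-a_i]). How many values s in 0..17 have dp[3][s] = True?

8

i\s   0   1   2   3   4   5   6   7   8   9  10  11  12  13  14  15  16  17
  0   T   F   F   F   F   F   F   F   F   F   F   F   F   F   F   F   F   F
  1   T   F   F   F   F   F   F   T   F   F   F   F   F   F   F   F   F   F
  2   T   F   F   F   F   F   F   T   F   T   F   F   F   F   F   F   T   F
  3   T   T   F   F   F   F   F   T   T   T   T   F   F   F   F   F   T   T
  4   T   T   F   T   T   F   F   T   T   T   T   T   T   T   F   F   T   T
  5   T   T   T   T   T   T   T   T   T   T   T   T   T   T   T   T   T   T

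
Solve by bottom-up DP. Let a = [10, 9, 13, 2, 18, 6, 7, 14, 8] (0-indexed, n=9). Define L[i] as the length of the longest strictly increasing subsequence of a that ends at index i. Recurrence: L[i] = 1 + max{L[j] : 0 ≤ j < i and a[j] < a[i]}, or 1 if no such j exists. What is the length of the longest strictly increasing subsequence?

4

   i    0    1    2    3    4    5    6    7    8
a[i]   10    9   13    2   18    6    7   14    8
L[i]    1    1    2    1    3    2    3    4    4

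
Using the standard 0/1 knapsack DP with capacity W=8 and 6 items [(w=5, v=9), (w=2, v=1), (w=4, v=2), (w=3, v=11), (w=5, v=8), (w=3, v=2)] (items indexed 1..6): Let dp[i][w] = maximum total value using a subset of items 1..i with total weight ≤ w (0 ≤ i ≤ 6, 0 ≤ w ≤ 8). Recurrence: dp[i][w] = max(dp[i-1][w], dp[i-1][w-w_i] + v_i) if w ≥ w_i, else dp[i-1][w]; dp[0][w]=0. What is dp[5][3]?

11

i\w   0   1   2   3   4   5   6   7   8
  0   0   0   0   0   0   0   0   0   0
  1   0   0   0   0   0   9   9   9   9
  2   0   0   1   1   1   9   9  10  10
  3   0   0   1   1   2   9   9  10  10
  4   0   0   1  11  11  12  12  13  20
  5   0   0   1  11  11  12  12  13  20
  6   0   0   1  11  11  12  13  13  20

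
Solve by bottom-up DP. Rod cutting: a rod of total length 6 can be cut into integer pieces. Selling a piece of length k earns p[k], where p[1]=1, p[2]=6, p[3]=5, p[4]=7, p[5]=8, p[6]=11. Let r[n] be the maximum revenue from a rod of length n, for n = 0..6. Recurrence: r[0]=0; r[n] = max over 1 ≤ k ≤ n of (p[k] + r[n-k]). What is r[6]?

18

   n    0    1    2    3    4    5    6
r[n]    0    1    6    7   12   13   18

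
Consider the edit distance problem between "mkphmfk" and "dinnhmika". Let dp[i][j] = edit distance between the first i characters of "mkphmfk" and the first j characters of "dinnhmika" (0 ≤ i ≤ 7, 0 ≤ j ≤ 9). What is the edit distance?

6

   ''  d  i  n  n  h  m  i  k  a
''  0  1  2  3  4  5  6  7  8  9
 m  1  1  2  3  4  5  5  6  7  8
 k  2  2  2  3  4  5  6  6  6  7
 p  3  3  3  3  4  5  6  7  7  7
 h  4  4  4  4  4  4  5  6  7  8
 m  5  5  5  5  5  5  4  5  6  7
 f  6  6  6  6  6  6  5  5  6  7
 k  7  7  7  7  7  7  6  6  5  6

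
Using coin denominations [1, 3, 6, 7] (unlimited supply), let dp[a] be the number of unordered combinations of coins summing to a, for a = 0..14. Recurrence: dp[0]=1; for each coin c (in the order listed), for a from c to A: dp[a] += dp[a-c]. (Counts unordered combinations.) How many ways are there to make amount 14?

after  coin     0     1     2     3     4     5     6     7     8     9    10    11    12    13    14
          1     1     1     1     1     1     1     1     1     1     1     1     1     1     1     1
          3     1     1     1     2     2     2     3     3     3     4     4     4     5     5     5
          6     1     1     1     2     2     2     4     4     4     6     6     6     9     9     9
          7     1     1     1     2     2     2     4     5     5     7     8     8    11    13    14

14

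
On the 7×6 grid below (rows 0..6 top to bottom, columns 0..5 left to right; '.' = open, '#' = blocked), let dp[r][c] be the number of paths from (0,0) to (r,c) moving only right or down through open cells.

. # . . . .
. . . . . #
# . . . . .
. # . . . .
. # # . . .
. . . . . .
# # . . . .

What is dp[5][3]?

5

r\c   0   1   2   3   4   5
  0   1   0   0   0   0   0
  1   1   1   1   1   1   0
  2   0   1   2   3   4   4
  3   0   0   2   5   9  13
  4   0   0   0   5  14  27
  5   0   0   0   5  19  46
  6   0   0   0   5  24  70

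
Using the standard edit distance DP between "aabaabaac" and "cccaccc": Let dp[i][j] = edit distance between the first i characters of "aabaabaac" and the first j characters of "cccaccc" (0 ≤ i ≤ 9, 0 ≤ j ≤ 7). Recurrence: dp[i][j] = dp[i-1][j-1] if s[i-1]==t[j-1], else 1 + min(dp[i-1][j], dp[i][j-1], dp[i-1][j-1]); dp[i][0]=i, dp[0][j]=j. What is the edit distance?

   ''  c  c  c  a  c  c  c
''  0  1  2  3  4  5  6  7
 a  1  1  2  3  3  4  5  6
 a  2  2  2  3  3  4  5  6
 b  3  3  3  3  4  4  5  6
 a  4  4  4  4  3  4  5  6
 a  5  5  5  5  4  4  5  6
 b  6  6  6  6  5  5  5  6
 a  7  7  7  7  6  6  6  6
 a  8  8  8  8  7  7  7  7
 c  9  8  8  8  8  7  7  7

7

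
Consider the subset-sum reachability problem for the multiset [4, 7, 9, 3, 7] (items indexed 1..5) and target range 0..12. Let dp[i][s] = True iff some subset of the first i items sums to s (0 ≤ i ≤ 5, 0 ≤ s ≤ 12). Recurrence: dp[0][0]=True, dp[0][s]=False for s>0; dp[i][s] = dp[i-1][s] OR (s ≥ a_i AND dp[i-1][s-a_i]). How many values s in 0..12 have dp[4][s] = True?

8

i\s   0   1   2   3   4   5   6   7   8   9  10  11  12
  0   T   F   F   F   F   F   F   F   F   F   F   F   F
  1   T   F   F   F   T   F   F   F   F   F   F   F   F
  2   T   F   F   F   T   F   F   T   F   F   F   T   F
  3   T   F   F   F   T   F   F   T   F   T   F   T   F
  4   T   F   F   T   T   F   F   T   F   T   T   T   T
  5   T   F   F   T   T   F   F   T   F   T   T   T   T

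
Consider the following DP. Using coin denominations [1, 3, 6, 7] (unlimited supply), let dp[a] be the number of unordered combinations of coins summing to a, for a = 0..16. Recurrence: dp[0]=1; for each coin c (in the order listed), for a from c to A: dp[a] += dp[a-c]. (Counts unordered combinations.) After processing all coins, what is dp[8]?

after  coin     0     1     2     3     4     5     6     7     8     9    10    11    12    13    14    15    16
          1     1     1     1     1     1     1     1     1     1     1     1     1     1     1     1     1     1
          3     1     1     1     2     2     2     3     3     3     4     4     4     5     5     5     6     6
          6     1     1     1     2     2     2     4     4     4     6     6     6     9     9     9    12    12
          7     1     1     1     2     2     2     4     5     5     7     8     8    11    13    14    17    19

5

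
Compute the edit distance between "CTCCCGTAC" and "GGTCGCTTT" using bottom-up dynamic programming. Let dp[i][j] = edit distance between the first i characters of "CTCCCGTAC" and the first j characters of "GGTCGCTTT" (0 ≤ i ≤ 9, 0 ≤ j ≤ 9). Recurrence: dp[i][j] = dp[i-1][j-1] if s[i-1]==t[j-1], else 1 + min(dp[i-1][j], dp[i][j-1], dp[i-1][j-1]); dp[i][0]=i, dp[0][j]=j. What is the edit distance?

6

   ''  G  G  T  C  G  C  T  T  T
''  0  1  2  3  4  5  6  7  8  9
 C  1  1  2  3  3  4  5  6  7  8
 T  2  2  2  2  3  4  5  5  6  7
 C  3  3  3  3  2  3  4  5  6  7
 C  4  4  4  4  3  3  3  4  5  6
 C  5  5  5  5  4  4  3  4  5  6
 G  6  5  5  6  5  4  4  4  5  6
 T  7  6  6  5  6  5  5  4  4  5
 A  8  7  7  6  6  6  6  5  5  5
 C  9  8  8  7  6  7  6  6  6  6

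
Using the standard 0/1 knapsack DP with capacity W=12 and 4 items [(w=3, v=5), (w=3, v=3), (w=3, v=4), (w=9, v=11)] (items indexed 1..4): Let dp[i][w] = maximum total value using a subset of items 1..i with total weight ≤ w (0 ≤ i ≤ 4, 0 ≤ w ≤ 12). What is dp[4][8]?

i\w   0   1   2   3   4   5   6   7   8   9  10  11  12
  0   0   0   0   0   0   0   0   0   0   0   0   0   0
  1   0   0   0   5   5   5   5   5   5   5   5   5   5
  2   0   0   0   5   5   5   8   8   8   8   8   8   8
  3   0   0   0   5   5   5   9   9   9  12  12  12  12
  4   0   0   0   5   5   5   9   9   9  12  12  12  16

9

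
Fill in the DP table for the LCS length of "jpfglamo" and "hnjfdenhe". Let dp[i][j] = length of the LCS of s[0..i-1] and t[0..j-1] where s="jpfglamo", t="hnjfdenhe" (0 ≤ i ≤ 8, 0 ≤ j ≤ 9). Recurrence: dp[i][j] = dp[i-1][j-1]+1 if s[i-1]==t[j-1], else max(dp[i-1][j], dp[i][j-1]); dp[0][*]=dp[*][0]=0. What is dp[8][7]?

2

   ''  h  n  j  f  d  e  n  h  e
''  0  0  0  0  0  0  0  0  0  0
 j  0  0  0  1  1  1  1  1  1  1
 p  0  0  0  1  1  1  1  1  1  1
 f  0  0  0  1  2  2  2  2  2  2
 g  0  0  0  1  2  2  2  2  2  2
 l  0  0  0  1  2  2  2  2  2  2
 a  0  0  0  1  2  2  2  2  2  2
 m  0  0  0  1  2  2  2  2  2  2
 o  0  0  0  1  2  2  2  2  2  2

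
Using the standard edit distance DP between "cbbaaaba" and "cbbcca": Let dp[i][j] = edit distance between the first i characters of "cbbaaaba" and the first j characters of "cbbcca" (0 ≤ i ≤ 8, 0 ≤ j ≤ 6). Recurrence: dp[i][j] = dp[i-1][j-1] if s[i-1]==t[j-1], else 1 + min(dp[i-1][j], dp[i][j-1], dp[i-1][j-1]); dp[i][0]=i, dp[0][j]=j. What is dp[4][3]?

   ''  c  b  b  c  c  a
''  0  1  2  3  4  5  6
 c  1  0  1  2  3  4  5
 b  2  1  0  1  2  3  4
 b  3  2  1  0  1  2  3
 a  4  3  2  1  1  2  2
 a  5  4  3  2  2  2  2
 a  6  5  4  3  3  3  2
 b  7  6  5  4  4  4  3
 a  8  7  6  5  5  5  4

1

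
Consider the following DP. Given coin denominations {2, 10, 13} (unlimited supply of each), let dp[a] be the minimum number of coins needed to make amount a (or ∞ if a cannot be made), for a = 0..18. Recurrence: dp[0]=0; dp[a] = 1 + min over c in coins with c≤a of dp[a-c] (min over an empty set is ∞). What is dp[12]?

2

 a  0  1  2  3  4  5  6  7  8  9 10 11 12 13 14 15 16 17 18
dp  0  -  1  -  2  -  3  -  4  -  1  -  2  1  3  2  4  3  5
(- denotes ∞ / unreachable)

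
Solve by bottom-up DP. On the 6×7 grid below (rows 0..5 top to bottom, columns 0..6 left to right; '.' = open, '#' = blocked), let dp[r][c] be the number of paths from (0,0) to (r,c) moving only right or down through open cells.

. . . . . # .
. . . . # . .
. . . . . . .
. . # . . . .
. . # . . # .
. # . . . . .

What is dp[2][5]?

r\c   0   1   2   3   4   5   6
  0   1   1   1   1   1   0   0
  1   1   2   3   4   0   0   0
  2   1   3   6  10  10  10  10
  3   1   4   0  10  20  30  40
  4   1   5   0  10  30   0  40
  5   1   0   0  10  40  40  80

10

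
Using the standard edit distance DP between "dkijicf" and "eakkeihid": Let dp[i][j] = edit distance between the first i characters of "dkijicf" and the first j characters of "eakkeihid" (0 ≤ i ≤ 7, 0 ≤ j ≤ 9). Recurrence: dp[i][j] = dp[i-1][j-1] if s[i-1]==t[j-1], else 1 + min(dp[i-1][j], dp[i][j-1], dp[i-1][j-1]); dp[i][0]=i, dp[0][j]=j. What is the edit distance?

7

   ''  e  a  k  k  e  i  h  i  d
''  0  1  2  3  4  5  6  7  8  9
 d  1  1  2  3  4  5  6  7  8  8
 k  2  2  2  2  3  4  5  6  7  8
 i  3  3  3  3  3  4  4  5  6  7
 j  4  4  4  4  4  4  5  5  6  7
 i  5  5  5  5  5  5  4  5  5  6
 c  6  6  6  6  6  6  5  5  6  6
 f  7  7  7  7  7  7  6  6  6  7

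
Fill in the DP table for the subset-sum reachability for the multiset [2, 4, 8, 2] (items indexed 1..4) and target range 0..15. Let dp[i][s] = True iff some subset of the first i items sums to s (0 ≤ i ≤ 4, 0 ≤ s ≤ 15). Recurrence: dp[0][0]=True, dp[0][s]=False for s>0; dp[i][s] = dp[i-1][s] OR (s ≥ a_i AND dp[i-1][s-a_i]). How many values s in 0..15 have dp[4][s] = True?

8

i\s   0   1   2   3   4   5   6   7   8   9  10  11  12  13  14  15
  0   T   F   F   F   F   F   F   F   F   F   F   F   F   F   F   F
  1   T   F   T   F   F   F   F   F   F   F   F   F   F   F   F   F
  2   T   F   T   F   T   F   T   F   F   F   F   F   F   F   F   F
  3   T   F   T   F   T   F   T   F   T   F   T   F   T   F   T   F
  4   T   F   T   F   T   F   T   F   T   F   T   F   T   F   T   F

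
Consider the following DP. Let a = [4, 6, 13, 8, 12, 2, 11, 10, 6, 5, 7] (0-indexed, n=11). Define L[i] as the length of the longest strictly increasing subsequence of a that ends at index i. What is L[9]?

2

   i    0    1    2    3    4    5    6    7    8    9   10
a[i]    4    6   13    8   12    2   11   10    6    5    7
L[i]    1    2    3    3    4    1    4    4    2    2    3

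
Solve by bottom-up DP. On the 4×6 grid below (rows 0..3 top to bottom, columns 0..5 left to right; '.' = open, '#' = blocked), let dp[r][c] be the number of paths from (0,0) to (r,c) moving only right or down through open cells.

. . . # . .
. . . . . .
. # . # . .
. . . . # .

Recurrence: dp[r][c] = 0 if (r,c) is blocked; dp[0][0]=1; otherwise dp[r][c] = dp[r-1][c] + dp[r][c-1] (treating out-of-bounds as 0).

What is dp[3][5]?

r\c   0   1   2   3   4   5
  0   1   1   1   0   0   0
  1   1   2   3   3   3   3
  2   1   0   3   0   3   6
  3   1   1   4   4   0   6

6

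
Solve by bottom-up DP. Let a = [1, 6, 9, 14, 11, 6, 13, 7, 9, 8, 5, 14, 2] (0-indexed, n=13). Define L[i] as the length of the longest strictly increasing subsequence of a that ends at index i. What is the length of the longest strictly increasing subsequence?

6

   i    0    1    2    3    4    5    6    7    8    9   10   11   12
a[i]    1    6    9   14   11    6   13    7    9    8    5   14    2
L[i]    1    2    3    4    4    2    5    3    4    4    2    6    2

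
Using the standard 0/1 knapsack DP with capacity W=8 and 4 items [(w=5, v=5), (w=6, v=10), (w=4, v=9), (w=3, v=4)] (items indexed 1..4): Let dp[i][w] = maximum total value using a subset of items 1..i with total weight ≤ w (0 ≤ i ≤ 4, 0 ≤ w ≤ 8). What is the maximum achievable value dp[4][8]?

13

i\w   0   1   2   3   4   5   6   7   8
  0   0   0   0   0   0   0   0   0   0
  1   0   0   0   0   0   5   5   5   5
  2   0   0   0   0   0   5  10  10  10
  3   0   0   0   0   9   9  10  10  10
  4   0   0   0   4   9   9  10  13  13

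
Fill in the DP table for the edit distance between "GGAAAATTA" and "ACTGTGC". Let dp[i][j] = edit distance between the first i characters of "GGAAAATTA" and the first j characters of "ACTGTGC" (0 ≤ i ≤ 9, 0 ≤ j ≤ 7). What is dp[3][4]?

   ''  A  C  T  G  T  G  C
''  0  1  2  3  4  5  6  7
 G  1  1  2  3  3  4  5  6
 G  2  2  2  3  3  4  4  5
 A  3  2  3  3  4  4  5  5
 A  4  3  3  4  4  5  5  6
 A  5  4  4  4  5  5  6  6
 A  6  5  5  5  5  6  6  7
 T  7  6  6  5  6  5  6  7
 T  8  7  7  6  6  6  6  7
 A  9  8  8  7  7  7  7  7

4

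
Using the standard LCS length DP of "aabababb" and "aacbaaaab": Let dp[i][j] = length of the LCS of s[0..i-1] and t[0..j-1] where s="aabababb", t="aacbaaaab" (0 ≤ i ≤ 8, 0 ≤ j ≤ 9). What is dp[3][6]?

3

   ''  a  a  c  b  a  a  a  a  b
''  0  0  0  0  0  0  0  0  0  0
 a  0  1  1  1  1  1  1  1  1  1
 a  0  1  2  2  2  2  2  2  2  2
 b  0  1  2  2  3  3  3  3  3  3
 a  0  1  2  2  3  4  4  4  4  4
 b  0  1  2  2  3  4  4  4  4  5
 a  0  1  2  2  3  4  5  5  5  5
 b  0  1  2  2  3  4  5  5  5  6
 b  0  1  2  2  3  4  5  5  5  6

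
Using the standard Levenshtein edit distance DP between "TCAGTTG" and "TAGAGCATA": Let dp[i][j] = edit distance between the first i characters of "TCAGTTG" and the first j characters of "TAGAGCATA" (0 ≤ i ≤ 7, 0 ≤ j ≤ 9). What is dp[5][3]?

   ''  T  A  G  A  G  C  A  T  A
''  0  1  2  3  4  5  6  7  8  9
 T  1  0  1  2  3  4  5  6  7  8
 C  2  1  1  2  3  4  4  5  6  7
 A  3  2  1  2  2  3  4  4  5  6
 G  4  3  2  1  2  2  3  4  5  6
 T  5  4  3  2  2  3  3  4  4  5
 T  6  5  4  3  3  3  4  4  4  5
 G  7  6  5  4  4  3  4  5  5  5

2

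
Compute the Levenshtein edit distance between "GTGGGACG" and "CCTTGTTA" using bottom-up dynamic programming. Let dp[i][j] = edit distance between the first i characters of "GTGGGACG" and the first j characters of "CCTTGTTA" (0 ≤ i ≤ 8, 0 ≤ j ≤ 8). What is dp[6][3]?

   ''  C  C  T  T  G  T  T  A
''  0  1  2  3  4  5  6  7  8
 G  1  1  2  3  4  4  5  6  7
 T  2  2  2  2  3  4  4  5  6
 G  3  3  3  3  3  3  4  5  6
 G  4  4  4  4  4  3  4  5  6
 G  5  5  5  5  5  4  4  5  6
 A  6  6  6  6  6  5  5  5  5
 C  7  6  6  7  7  6  6  6  6
 G  8  7  7  7  8  7  7  7  7

6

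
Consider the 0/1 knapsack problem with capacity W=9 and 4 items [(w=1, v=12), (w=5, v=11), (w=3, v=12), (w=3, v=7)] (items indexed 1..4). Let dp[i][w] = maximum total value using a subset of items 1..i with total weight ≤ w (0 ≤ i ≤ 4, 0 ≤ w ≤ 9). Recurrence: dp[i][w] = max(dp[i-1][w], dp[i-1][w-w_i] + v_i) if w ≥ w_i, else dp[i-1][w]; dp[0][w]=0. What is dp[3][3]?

i\w   0   1   2   3   4   5   6   7   8   9
  0   0   0   0   0   0   0   0   0   0   0
  1   0  12  12  12  12  12  12  12  12  12
  2   0  12  12  12  12  12  23  23  23  23
  3   0  12  12  12  24  24  24  24  24  35
  4   0  12  12  12  24  24  24  31  31  35

12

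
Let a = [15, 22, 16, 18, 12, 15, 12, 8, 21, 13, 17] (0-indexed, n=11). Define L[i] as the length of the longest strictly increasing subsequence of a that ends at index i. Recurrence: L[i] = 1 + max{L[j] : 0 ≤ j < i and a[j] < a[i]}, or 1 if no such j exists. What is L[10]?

3

   i    0    1    2    3    4    5    6    7    8    9   10
a[i]   15   22   16   18   12   15   12    8   21   13   17
L[i]    1    2    2    3    1    2    1    1    4    2    3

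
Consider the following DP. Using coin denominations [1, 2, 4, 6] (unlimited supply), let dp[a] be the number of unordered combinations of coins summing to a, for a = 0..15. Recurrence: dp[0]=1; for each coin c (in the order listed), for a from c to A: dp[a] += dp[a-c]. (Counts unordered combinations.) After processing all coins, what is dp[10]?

16

after  coin     0     1     2     3     4     5     6     7     8     9    10    11    12    13    14    15
          1     1     1     1     1     1     1     1     1     1     1     1     1     1     1     1     1
          2     1     1     2     2     3     3     4     4     5     5     6     6     7     7     8     8
          4     1     1     2     2     4     4     6     6     9     9    12    12    16    16    20    20
          6     1     1     2     2     4     4     7     7    11    11    16    16    23    23    31    31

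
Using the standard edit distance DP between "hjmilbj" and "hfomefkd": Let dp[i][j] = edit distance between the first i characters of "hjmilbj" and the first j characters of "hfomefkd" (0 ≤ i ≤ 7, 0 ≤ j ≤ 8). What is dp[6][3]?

5

   ''  h  f  o  m  e  f  k  d
''  0  1  2  3  4  5  6  7  8
 h  1  0  1  2  3  4  5  6  7
 j  2  1  1  2  3  4  5  6  7
 m  3  2  2  2  2  3  4  5  6
 i  4  3  3  3  3  3  4  5  6
 l  5  4  4  4  4  4  4  5  6
 b  6  5  5  5  5  5  5  5  6
 j  7  6  6  6  6  6  6  6  6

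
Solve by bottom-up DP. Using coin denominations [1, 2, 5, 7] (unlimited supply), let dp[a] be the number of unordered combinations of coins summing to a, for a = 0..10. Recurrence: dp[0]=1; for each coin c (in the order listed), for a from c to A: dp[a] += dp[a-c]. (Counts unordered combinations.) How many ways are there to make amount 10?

12

after  coin     0     1     2     3     4     5     6     7     8     9    10
          1     1     1     1     1     1     1     1     1     1     1     1
          2     1     1     2     2     3     3     4     4     5     5     6
          5     1     1     2     2     3     4     5     6     7     8    10
          7     1     1     2     2     3     4     5     7     8    10    12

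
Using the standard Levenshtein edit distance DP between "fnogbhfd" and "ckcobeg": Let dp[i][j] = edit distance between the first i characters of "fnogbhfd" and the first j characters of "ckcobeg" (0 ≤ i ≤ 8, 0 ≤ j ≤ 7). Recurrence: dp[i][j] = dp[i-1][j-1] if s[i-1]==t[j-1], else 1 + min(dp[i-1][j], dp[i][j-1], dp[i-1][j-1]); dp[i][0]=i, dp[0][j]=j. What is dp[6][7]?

   ''  c  k  c  o  b  e  g
''  0  1  2  3  4  5  6  7
 f  1  1  2  3  4  5  6  7
 n  2  2  2  3  4  5  6  7
 o  3  3  3  3  3  4  5  6
 g  4  4  4  4  4  4  5  5
 b  5  5  5  5  5  4  5  6
 h  6  6  6  6  6  5  5  6
 f  7  7  7  7  7  6  6  6
 d  8  8  8  8  8  7  7  7

6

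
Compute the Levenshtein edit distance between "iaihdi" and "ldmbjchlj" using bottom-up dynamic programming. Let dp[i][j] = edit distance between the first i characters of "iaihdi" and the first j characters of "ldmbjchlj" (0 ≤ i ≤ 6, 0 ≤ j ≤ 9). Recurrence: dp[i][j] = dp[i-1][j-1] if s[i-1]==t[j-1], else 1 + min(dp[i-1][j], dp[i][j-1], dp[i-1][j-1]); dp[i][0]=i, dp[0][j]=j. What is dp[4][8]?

7

   ''  l  d  m  b  j  c  h  l  j
''  0  1  2  3  4  5  6  7  8  9
 i  1  1  2  3  4  5  6  7  8  9
 a  2  2  2  3  4  5  6  7  8  9
 i  3  3  3  3  4  5  6  7  8  9
 h  4  4  4  4  4  5  6  6  7  8
 d  5  5  4  5  5  5  6  7  7  8
 i  6  6  5  5  6  6  6  7  8  8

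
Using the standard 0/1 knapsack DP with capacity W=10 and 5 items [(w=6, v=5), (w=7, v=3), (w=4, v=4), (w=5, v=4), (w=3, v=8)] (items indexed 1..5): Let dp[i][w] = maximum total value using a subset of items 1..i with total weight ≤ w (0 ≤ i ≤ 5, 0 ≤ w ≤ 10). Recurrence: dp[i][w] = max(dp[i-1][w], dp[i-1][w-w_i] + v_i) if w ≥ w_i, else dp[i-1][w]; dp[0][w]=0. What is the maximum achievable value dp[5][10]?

i\w   0   1   2   3   4   5   6   7   8   9  10
  0   0   0   0   0   0   0   0   0   0   0   0
  1   0   0   0   0   0   0   5   5   5   5   5
  2   0   0   0   0   0   0   5   5   5   5   5
  3   0   0   0   0   4   4   5   5   5   5   9
  4   0   0   0   0   4   4   5   5   5   8   9
  5   0   0   0   8   8   8   8  12  12  13  13

13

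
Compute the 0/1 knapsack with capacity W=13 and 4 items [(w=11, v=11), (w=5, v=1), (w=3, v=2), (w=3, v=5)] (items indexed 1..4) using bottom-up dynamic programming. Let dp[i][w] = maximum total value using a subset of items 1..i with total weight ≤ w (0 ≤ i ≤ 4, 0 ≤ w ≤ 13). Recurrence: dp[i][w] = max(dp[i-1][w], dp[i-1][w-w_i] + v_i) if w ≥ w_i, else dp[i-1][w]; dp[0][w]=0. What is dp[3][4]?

2

i\w   0   1   2   3   4   5   6   7   8   9  10  11  12  13
  0   0   0   0   0   0   0   0   0   0   0   0   0   0   0
  1   0   0   0   0   0   0   0   0   0   0   0  11  11  11
  2   0   0   0   0   0   1   1   1   1   1   1  11  11  11
  3   0   0   0   2   2   2   2   2   3   3   3  11  11  11
  4   0   0   0   5   5   5   7   7   7   7   7  11  11  11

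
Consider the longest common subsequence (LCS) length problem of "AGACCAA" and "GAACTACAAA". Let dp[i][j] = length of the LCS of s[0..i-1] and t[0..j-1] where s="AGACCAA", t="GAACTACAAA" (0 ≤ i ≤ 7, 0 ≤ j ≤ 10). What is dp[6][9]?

5

   ''  G  A  A  C  T  A  C  A  A  A
''  0  0  0  0  0  0  0  0  0  0  0
 A  0  0  1  1  1  1  1  1  1  1  1
 G  0  1  1  1  1  1  1  1  1  1  1
 A  0  1  2  2  2  2  2  2  2  2  2
 C  0  1  2  2  3  3  3  3  3  3  3
 C  0  1  2  2  3  3  3  4  4  4  4
 A  0  1  2  3  3  3  4  4  5  5  5
 A  0  1  2  3  3  3  4  4  5  6  6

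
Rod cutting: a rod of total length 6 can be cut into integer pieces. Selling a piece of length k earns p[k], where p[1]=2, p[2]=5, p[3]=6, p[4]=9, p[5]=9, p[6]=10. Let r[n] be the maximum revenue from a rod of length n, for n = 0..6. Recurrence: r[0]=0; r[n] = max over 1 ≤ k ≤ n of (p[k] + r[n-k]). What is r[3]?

   n    0    1    2    3    4    5    6
r[n]    0    2    5    7   10   12   15

7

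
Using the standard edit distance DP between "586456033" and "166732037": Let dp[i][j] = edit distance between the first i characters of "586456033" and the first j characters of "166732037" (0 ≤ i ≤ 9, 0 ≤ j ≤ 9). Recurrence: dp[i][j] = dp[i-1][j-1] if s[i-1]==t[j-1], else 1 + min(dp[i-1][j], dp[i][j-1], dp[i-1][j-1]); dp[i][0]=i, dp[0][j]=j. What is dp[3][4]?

   ''  1  6  6  7  3  2  0  3  7
''  0  1  2  3  4  5  6  7  8  9
 5  1  1  2  3  4  5  6  7  8  9
 8  2  2  2  3  4  5  6  7  8  9
 6  3  3  2  2  3  4  5  6  7  8
 4  4  4  3  3  3  4  5  6  7  8
 5  5  5  4  4  4  4  5  6  7  8
 6  6  6  5  4  5  5  5  6  7  8
 0  7  7  6  5  5  6  6  5  6  7
 3  8  8  7  6  6  5  6  6  5  6
 3  9  9  8  7  7  6  6  7  6  6

3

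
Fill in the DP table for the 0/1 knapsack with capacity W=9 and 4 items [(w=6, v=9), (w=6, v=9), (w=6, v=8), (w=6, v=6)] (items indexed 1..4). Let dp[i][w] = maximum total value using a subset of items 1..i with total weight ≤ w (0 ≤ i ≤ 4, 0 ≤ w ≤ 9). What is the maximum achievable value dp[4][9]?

9

i\w   0   1   2   3   4   5   6   7   8   9
  0   0   0   0   0   0   0   0   0   0   0
  1   0   0   0   0   0   0   9   9   9   9
  2   0   0   0   0   0   0   9   9   9   9
  3   0   0   0   0   0   0   9   9   9   9
  4   0   0   0   0   0   0   9   9   9   9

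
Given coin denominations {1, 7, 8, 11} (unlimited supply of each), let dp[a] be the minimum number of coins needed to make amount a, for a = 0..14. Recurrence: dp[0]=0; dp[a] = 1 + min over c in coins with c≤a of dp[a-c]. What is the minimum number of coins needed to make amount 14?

2

 a  0  1  2  3  4  5  6  7  8  9 10 11 12 13 14
dp  0  1  2  3  4  5  6  1  1  2  3  1  2  3  2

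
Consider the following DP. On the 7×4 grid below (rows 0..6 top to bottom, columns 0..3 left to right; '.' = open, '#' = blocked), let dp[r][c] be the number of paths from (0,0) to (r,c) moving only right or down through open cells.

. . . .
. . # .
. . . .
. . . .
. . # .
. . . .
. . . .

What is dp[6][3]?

30

r\c   0   1   2   3
  0   1   1   1   1
  1   1   2   0   1
  2   1   3   3   4
  3   1   4   7  11
  4   1   5   0  11
  5   1   6   6  17
  6   1   7  13  30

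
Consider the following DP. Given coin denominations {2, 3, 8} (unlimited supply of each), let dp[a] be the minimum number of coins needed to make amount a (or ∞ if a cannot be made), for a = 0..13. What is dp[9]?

3

 a  0  1  2  3  4  5  6  7  8  9 10 11 12 13
dp  0  -  1  1  2  2  2  3  1  3  2  2  3  3
(- denotes ∞ / unreachable)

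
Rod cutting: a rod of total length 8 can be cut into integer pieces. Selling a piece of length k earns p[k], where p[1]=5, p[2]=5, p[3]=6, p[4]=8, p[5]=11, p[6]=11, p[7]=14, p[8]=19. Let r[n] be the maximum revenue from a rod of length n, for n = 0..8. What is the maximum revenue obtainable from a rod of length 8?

40

   n    0    1    2    3    4    5    6    7    8
r[n]    0    5   10   15   20   25   30   35   40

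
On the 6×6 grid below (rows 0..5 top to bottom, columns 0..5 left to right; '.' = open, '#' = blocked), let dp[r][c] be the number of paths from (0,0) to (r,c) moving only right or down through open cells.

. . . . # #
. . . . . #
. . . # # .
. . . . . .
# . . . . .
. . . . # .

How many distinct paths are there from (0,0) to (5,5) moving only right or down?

r\c   0   1   2   3   4   5
  0   1   1   1   1   0   0
  1   1   2   3   4   4   0
  2   1   3   6   0   0   0
  3   1   4  10  10  10  10
  4   0   4  14  24  34  44
  5   0   4  18  42   0  44

44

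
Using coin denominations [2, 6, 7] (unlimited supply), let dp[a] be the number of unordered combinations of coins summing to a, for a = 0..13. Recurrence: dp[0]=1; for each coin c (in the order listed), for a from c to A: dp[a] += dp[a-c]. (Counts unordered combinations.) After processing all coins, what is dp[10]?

2

after  coin     0     1     2     3     4     5     6     7     8     9    10    11    12    13
          2     1     0     1     0     1     0     1     0     1     0     1     0     1     0
          6     1     0     1     0     1     0     2     0     2     0     2     0     3     0
          7     1     0     1     0     1     0     2     1     2     1     2     1     3     2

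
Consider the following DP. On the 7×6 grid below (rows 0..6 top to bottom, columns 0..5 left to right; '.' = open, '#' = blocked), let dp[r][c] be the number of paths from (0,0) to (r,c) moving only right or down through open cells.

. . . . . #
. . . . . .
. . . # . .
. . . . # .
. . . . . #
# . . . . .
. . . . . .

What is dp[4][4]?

r\c   0   1   2   3   4   5
  0   1   1   1   1   1   0
  1   1   2   3   4   5   5
  2   1   3   6   0   5  10
  3   1   4  10  10   0  10
  4   1   5  15  25  25   0
  5   0   5  20  45  70  70
  6   0   5  25  70 140 210

25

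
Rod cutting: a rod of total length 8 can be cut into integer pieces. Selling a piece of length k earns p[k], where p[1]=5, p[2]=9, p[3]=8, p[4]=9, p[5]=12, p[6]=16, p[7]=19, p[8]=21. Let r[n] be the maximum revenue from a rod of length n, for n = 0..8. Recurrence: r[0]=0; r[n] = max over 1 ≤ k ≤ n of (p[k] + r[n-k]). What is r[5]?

25

   n    0    1    2    3    4    5    6    7    8
r[n]    0    5   10   15   20   25   30   35   40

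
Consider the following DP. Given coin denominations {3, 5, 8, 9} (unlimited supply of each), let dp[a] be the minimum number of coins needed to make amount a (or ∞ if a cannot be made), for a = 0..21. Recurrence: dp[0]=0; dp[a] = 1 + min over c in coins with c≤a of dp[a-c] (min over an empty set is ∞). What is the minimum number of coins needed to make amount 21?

 a  0  1  2  3  4  5  6  7  8  9 10 11 12 13 14 15 16 17 18 19 20 21
dp  0  -  -  1  -  1  2  -  1  1  2  2  2  2  2  3  2  2  2  3  3  3
(- denotes ∞ / unreachable)

3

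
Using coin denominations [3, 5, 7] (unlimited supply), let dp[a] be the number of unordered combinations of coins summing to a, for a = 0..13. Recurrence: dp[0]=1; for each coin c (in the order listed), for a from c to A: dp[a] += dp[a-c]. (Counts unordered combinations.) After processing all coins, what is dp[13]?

after  coin     0     1     2     3     4     5     6     7     8     9    10    11    12    13
          3     1     0     0     1     0     0     1     0     0     1     0     0     1     0
          5     1     0     0     1     0     1     1     0     1     1     1     1     1     1
          7     1     0     0     1     0     1     1     1     1     1     2     1     2     2

2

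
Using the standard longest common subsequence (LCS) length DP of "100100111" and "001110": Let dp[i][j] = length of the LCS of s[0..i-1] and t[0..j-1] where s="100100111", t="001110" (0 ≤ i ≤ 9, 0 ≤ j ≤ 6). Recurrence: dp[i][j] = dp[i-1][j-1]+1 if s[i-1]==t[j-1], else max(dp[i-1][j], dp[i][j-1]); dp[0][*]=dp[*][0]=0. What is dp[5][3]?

   ''  0  0  1  1  1  0
''  0  0  0  0  0  0  0
 1  0  0  0  1  1  1  1
 0  0  1  1  1  1  1  2
 0  0  1  2  2  2  2  2
 1  0  1  2  3  3  3  3
 0  0  1  2  3  3  3  4
 0  0  1  2  3  3  3  4
 1  0  1  2  3  4  4  4
 1  0  1  2  3  4  5  5
 1  0  1  2  3  4  5  5

3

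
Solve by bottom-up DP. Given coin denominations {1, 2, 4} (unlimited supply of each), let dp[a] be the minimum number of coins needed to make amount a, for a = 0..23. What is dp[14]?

 a  0  1  2  3  4  5  6  7  8  9 10 11 12 13 14 15 16 17 18 19 20 21 22 23
dp  0  1  1  2  1  2  2  3  2  3  3  4  3  4  4  5  4  5  5  6  5  6  6  7

4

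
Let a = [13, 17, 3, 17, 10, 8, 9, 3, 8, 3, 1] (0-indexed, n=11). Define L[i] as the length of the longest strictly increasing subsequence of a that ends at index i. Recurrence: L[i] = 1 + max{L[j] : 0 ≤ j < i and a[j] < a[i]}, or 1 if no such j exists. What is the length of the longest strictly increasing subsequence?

3

   i    0    1    2    3    4    5    6    7    8    9   10
a[i]   13   17    3   17   10    8    9    3    8    3    1
L[i]    1    2    1    2    2    2    3    1    2    1    1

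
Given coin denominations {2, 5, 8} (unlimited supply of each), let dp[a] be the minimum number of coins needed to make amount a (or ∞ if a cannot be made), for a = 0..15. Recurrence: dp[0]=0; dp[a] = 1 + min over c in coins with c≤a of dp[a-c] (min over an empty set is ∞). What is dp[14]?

4

 a  0  1  2  3  4  5  6  7  8  9 10 11 12 13 14 15
dp  0  -  1  -  2  1  3  2  1  3  2  4  3  2  4  3
(- denotes ∞ / unreachable)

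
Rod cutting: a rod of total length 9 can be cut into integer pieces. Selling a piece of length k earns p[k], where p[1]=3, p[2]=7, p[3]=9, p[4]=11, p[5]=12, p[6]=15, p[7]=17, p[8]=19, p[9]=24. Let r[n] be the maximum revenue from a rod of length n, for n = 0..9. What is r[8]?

28

   n    0    1    2    3    4    5    6    7    8    9
r[n]    0    3    7   10   14   17   21   24   28   31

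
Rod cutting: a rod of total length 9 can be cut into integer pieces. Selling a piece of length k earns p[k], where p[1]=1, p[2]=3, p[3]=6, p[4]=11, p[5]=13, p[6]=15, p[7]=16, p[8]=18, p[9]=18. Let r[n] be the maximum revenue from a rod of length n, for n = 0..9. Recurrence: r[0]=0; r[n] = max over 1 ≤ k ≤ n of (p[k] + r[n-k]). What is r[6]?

15

   n    0    1    2    3    4    5    6    7    8    9
r[n]    0    1    3    6   11   13   15   17   22   24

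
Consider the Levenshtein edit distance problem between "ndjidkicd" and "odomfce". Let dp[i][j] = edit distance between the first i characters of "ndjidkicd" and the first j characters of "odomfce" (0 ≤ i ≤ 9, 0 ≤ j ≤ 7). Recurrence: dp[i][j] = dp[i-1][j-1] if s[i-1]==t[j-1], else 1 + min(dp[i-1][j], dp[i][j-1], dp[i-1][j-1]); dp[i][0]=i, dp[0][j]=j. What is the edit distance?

   ''  o  d  o  m  f  c  e
''  0  1  2  3  4  5  6  7
 n  1  1  2  3  4  5  6  7
 d  2  2  1  2  3  4  5  6
 j  3  3  2  2  3  4  5  6
 i  4  4  3  3  3  4  5  6
 d  5  5  4  4  4  4  5  6
 k  6  6  5  5  5  5  5  6
 i  7  7  6  6  6  6  6  6
 c  8  8  7  7  7  7  6  7
 d  9  9  8  8  8  8  7  7

7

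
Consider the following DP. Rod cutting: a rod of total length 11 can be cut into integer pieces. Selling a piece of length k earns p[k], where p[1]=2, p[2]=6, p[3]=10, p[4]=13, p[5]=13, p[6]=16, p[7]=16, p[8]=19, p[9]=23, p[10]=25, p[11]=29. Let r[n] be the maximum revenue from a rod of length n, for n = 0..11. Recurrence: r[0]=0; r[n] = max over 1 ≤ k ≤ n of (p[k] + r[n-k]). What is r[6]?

   n    0    1    2    3    4    5    6    7    8    9   10   11
r[n]    0    2    6   10   13   16   20   23   26   30   33   36

20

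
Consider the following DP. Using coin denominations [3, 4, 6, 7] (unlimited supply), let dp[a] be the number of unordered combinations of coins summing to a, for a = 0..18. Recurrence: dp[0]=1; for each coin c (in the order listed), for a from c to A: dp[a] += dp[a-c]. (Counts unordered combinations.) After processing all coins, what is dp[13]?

4

after  coin     0     1     2     3     4     5     6     7     8     9    10    11    12    13    14    15    16    17    18
          3     1     0     0     1     0     0     1     0     0     1     0     0     1     0     0     1     0     0     1
          4     1     0     0     1     1     0     1     1     1     1     1     1     2     1     1     2     2     1     2
          6     1     0     0     1     1     0     2     1     1     2     2     1     4     2     2     4     4     2     6
          7     1     0     0     1     1     0     2     2     1     2     3     2     4     4     4     5     6     5     8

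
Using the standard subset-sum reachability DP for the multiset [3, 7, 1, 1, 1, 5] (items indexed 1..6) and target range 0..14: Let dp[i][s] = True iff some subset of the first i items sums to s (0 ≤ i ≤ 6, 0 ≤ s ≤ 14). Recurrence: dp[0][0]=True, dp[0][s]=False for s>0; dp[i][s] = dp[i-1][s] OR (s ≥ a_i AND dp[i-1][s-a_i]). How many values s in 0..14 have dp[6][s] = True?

15

i\s   0   1   2   3   4   5   6   7   8   9  10  11  12  13  14
  0   T   F   F   F   F   F   F   F   F   F   F   F   F   F   F
  1   T   F   F   T   F   F   F   F   F   F   F   F   F   F   F
  2   T   F   F   T   F   F   F   T   F   F   T   F   F   F   F
  3   T   T   F   T   T   F   F   T   T   F   T   T   F   F   F
  4   T   T   T   T   T   T   F   T   T   T   T   T   T   F   F
  5   T   T   T   T   T   T   T   T   T   T   T   T   T   T   F
  6   T   T   T   T   T   T   T   T   T   T   T   T   T   T   T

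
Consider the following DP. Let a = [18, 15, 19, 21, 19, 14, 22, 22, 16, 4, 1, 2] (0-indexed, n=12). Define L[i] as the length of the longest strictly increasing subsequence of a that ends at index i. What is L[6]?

4

   i    0    1    2    3    4    5    6    7    8    9   10   11
a[i]   18   15   19   21   19   14   22   22   16    4    1    2
L[i]    1    1    2    3    2    1    4    4    2    1    1    2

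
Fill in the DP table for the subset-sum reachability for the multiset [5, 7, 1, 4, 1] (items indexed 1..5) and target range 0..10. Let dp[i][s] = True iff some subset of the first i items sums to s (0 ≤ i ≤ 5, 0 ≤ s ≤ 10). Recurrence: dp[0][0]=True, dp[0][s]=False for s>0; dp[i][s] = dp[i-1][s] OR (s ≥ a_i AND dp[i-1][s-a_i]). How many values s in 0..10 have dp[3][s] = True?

6

i\s   0   1   2   3   4   5   6   7   8   9  10
  0   T   F   F   F   F   F   F   F   F   F   F
  1   T   F   F   F   F   T   F   F   F   F   F
  2   T   F   F   F   F   T   F   T   F   F   F
  3   T   T   F   F   F   T   T   T   T   F   F
  4   T   T   F   F   T   T   T   T   T   T   T
  5   T   T   T   F   T   T   T   T   T   T   T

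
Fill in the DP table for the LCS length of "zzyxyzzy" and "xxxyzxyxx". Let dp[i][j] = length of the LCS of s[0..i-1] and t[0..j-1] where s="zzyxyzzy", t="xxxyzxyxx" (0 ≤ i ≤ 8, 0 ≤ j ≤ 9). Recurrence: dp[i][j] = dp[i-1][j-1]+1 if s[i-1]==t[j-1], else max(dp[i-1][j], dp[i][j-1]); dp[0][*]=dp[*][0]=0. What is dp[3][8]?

2

   ''  x  x  x  y  z  x  y  x  x
''  0  0  0  0  0  0  0  0  0  0
 z  0  0  0  0  0  1  1  1  1  1
 z  0  0  0  0  0  1  1  1  1  1
 y  0  0  0  0  1  1  1  2  2  2
 x  0  1  1  1  1  1  2  2  3  3
 y  0  1  1  1  2  2  2  3  3  3
 z  0  1  1  1  2  3  3  3  3  3
 z  0  1  1  1  2  3  3  3  3  3
 y  0  1  1  1  2  3  3  4  4  4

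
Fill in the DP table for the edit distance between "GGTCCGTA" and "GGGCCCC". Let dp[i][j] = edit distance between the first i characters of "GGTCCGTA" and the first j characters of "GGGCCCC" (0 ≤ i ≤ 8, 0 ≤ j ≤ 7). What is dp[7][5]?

3

   ''  G  G  G  C  C  C  C
''  0  1  2  3  4  5  6  7
 G  1  0  1  2  3  4  5  6
 G  2  1  0  1  2  3  4  5
 T  3  2  1  1  2  3  4  5
 C  4  3  2  2  1  2  3  4
 C  5  4  3  3  2  1  2  3
 G  6  5  4  3  3  2  2  3
 T  7  6  5  4  4  3  3  3
 A  8  7  6  5  5  4  4  4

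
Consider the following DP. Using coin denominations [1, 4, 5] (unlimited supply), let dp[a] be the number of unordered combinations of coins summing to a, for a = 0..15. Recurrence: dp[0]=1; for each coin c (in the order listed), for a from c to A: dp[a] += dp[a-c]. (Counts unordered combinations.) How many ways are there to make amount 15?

10

after  coin     0     1     2     3     4     5     6     7     8     9    10    11    12    13    14    15
          1     1     1     1     1     1     1     1     1     1     1     1     1     1     1     1     1
          4     1     1     1     1     2     2     2     2     3     3     3     3     4     4     4     4
          5     1     1     1     1     2     3     3     3     4     5     6     6     7     8     9    10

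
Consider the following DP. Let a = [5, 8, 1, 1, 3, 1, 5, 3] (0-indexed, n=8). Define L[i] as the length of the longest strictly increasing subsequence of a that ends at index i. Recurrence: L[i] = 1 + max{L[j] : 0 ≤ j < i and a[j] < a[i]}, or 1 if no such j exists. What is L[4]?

   i    0    1    2    3    4    5    6    7
a[i]    5    8    1    1    3    1    5    3
L[i]    1    2    1    1    2    1    3    2

2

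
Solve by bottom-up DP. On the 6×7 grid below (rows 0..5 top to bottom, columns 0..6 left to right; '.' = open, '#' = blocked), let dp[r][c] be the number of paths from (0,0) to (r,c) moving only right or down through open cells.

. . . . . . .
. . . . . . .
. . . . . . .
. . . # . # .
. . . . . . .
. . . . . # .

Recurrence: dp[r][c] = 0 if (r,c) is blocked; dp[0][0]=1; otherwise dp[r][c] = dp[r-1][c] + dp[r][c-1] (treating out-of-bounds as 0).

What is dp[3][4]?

15

r\c   0   1   2   3   4   5   6
  0   1   1   1   1   1   1   1
  1   1   2   3   4   5   6   7
  2   1   3   6  10  15  21  28
  3   1   4  10   0  15   0  28
  4   1   5  15  15  30  30  58
  5   1   6  21  36  66   0  58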